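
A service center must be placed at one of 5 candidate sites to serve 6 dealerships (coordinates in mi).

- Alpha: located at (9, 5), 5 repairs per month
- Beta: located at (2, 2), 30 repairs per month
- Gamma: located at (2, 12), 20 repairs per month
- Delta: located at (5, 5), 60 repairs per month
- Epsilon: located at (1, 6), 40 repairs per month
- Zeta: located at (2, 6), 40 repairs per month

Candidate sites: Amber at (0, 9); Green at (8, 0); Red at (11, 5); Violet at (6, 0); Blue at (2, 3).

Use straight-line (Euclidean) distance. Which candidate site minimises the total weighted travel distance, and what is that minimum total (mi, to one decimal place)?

Blue, total 709.2 mi

Total weighted distance at each candidate:
  Amber (0, 9): total = 994.7
  Green (8, 0): total = 1541.6
  Red (11, 5): total = 1646.9
  Violet (6, 0): total = 1323.1
  Blue (2, 3): total = 709.2
Minimum is at Blue with total 709.2 mi.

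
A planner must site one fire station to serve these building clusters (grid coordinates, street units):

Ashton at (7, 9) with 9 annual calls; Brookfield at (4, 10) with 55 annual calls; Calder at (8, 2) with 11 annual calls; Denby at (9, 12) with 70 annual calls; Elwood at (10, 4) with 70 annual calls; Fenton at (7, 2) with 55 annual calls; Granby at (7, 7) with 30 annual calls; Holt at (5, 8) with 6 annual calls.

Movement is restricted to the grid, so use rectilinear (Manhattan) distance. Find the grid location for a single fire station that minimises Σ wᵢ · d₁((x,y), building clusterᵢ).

Manhattan distance separates: Σwᵢ(|x−xᵢ|+|y−yᵢ|) = Σwᵢ|x−xᵢ| + Σwᵢ|y−yᵢ|, so x and y are optimised independently as 1-D weighted medians.
Total weight W = 306; half = 153.
x-coordinate, sorted with cumulative weight:
  x=4 (Brookfield, w=55) cum 55
  x=5 (Holt, w=6) cum 61
  x=7 (Ashton, w=9) cum 70
  x=7 (Fenton, w=55) cum 125
  x=7 (Granby, w=30) cum 155  ← median
  x=8 (Calder, w=11) cum 166
  x=9 (Denby, w=70) cum 236
  x=10 (Elwood, w=70) cum 306
⇒ x* = 7
y-coordinate, sorted with cumulative weight:
  y=2 (Calder, w=11) cum 11
  y=2 (Fenton, w=55) cum 66
  y=4 (Elwood, w=70) cum 136
  y=7 (Granby, w=30) cum 166  ← median
  y=8 (Holt, w=6) cum 172
  y=9 (Ashton, w=9) cum 181
  y=10 (Brookfield, w=55) cum 236
  y=12 (Denby, w=70) cum 306
⇒ y* = 7

(7, 7)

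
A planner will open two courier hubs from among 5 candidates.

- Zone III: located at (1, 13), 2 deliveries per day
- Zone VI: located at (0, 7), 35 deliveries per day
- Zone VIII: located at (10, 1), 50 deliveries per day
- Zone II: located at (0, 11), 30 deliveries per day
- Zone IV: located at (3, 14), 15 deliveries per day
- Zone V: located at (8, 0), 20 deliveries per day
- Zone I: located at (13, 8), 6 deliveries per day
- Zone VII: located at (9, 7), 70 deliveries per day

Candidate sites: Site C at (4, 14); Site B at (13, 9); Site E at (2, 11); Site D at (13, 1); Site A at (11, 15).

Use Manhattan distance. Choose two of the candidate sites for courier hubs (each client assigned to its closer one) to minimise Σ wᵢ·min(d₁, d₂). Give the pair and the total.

Evaluate every pair (each demand assigned to the nearer of the two):
  {Site E, Site D}: total = 1348
  {Site B, Site E}: total = 1592
  {Site C, Site D}: total = 1630
  {Site C, Site B}: total = 1874
  {Site B, Site D}: total = 1928
  {Site E, Site A}: total = 2180
  {Site D, Site A}: total = 2286
  {Site C, Site E}: total = 2385
  {Site B, Site A}: total = 2390
  {Site C, Site A}: total = 2482
Best pair: {Site E, Site D} with total 1348.

{Site E, Site D}, total 1348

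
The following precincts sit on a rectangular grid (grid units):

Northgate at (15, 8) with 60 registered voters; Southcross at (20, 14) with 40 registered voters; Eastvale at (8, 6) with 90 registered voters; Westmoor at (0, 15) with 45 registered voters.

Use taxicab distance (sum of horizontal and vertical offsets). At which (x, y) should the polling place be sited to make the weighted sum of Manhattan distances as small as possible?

(8, 8)

Manhattan distance separates: Σwᵢ(|x−xᵢ|+|y−yᵢ|) = Σwᵢ|x−xᵢ| + Σwᵢ|y−yᵢ|, so x and y are optimised independently as 1-D weighted medians.
Total weight W = 235; half = 117.5.
x-coordinate, sorted with cumulative weight:
  x=0 (Westmoor, w=45) cum 45
  x=8 (Eastvale, w=90) cum 135  ← median
  x=15 (Northgate, w=60) cum 195
  x=20 (Southcross, w=40) cum 235
⇒ x* = 8
y-coordinate, sorted with cumulative weight:
  y=6 (Eastvale, w=90) cum 90
  y=8 (Northgate, w=60) cum 150  ← median
  y=14 (Southcross, w=40) cum 190
  y=15 (Westmoor, w=45) cum 235
⇒ y* = 8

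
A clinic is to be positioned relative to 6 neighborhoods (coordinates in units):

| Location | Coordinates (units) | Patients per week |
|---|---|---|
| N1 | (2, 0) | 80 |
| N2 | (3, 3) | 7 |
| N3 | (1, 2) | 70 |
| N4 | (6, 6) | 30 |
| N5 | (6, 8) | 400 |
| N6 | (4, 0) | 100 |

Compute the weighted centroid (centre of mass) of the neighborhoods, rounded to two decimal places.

The minimiser of Σwᵢ‖p−pᵢ‖² is the weighted centroid p* = (Σwᵢpᵢ)/(Σwᵢ).
Σwᵢ = 687.
Σwᵢxᵢ = 80·2 + 7·3 + 70·1 + 30·6 + 400·6 + 100·4 = 3231.
Σwᵢyᵢ = 80·0 + 7·3 + 70·2 + 30·6 + 400·8 + 100·0 = 3541.
x* = 3231/687 = 4.70, y* = 3541/687 = 5.15.

(4.70, 5.15)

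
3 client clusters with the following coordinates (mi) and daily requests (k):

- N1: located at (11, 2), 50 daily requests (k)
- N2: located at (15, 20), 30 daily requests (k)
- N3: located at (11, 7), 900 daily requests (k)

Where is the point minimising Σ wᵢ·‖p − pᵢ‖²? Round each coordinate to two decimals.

(11.12, 7.14)

The minimiser of Σwᵢ‖p−pᵢ‖² is the weighted centroid p* = (Σwᵢpᵢ)/(Σwᵢ).
Σwᵢ = 980.
Σwᵢxᵢ = 50·11 + 30·15 + 900·11 = 10900.
Σwᵢyᵢ = 50·2 + 30·20 + 900·7 = 7000.
x* = 10900/980 = 11.12, y* = 7000/980 = 7.14.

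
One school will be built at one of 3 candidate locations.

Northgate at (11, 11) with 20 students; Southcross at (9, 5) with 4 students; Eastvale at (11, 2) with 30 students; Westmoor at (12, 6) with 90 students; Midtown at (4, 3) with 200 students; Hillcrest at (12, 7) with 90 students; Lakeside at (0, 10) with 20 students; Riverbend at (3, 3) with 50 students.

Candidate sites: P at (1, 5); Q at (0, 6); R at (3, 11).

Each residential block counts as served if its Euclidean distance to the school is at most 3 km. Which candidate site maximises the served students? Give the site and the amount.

Coverage radius r = 3 km; a point is covered iff (Δx)²+(Δy)² ≤ 3² = 9.
  P (1, 5): covers {Riverbend} → 50
  Q (0, 6): covers {none} → 0
  R (3, 11): covers {none} → 0
Maximum coverage at P: 50 students.

P, covering 50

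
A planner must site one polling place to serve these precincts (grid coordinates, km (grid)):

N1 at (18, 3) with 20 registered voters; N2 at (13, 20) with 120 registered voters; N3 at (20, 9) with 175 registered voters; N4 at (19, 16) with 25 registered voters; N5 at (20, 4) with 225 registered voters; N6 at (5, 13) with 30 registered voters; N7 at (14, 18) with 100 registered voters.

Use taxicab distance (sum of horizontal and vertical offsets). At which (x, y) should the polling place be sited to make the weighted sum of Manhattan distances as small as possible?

(20, 9)

Manhattan distance separates: Σwᵢ(|x−xᵢ|+|y−yᵢ|) = Σwᵢ|x−xᵢ| + Σwᵢ|y−yᵢ|, so x and y are optimised independently as 1-D weighted medians.
Total weight W = 695; half = 347.5.
x-coordinate, sorted with cumulative weight:
  x=5 (N6, w=30) cum 30
  x=13 (N2, w=120) cum 150
  x=14 (N7, w=100) cum 250
  x=18 (N1, w=20) cum 270
  x=19 (N4, w=25) cum 295
  x=20 (N3, w=175) cum 470  ← median
  x=20 (N5, w=225) cum 695
⇒ x* = 20
y-coordinate, sorted with cumulative weight:
  y=3 (N1, w=20) cum 20
  y=4 (N5, w=225) cum 245
  y=9 (N3, w=175) cum 420  ← median
  y=13 (N6, w=30) cum 450
  y=16 (N4, w=25) cum 475
  y=18 (N7, w=100) cum 575
  y=20 (N2, w=120) cum 695
⇒ y* = 9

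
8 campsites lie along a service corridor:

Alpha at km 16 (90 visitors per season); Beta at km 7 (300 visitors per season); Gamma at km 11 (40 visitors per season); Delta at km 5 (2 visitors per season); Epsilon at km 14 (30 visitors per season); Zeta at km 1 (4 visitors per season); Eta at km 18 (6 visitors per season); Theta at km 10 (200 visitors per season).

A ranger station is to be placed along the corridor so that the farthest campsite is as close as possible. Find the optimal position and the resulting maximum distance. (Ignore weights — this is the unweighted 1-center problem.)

location 9.5, max distance 8.5

The 1-center on a line is the midpoint of the two extreme points: leftmost at 1, rightmost at 18.
Optimal location = (1 + 18)/2 = 9.5; maximum distance = (18 − 1)/2 = 8.5.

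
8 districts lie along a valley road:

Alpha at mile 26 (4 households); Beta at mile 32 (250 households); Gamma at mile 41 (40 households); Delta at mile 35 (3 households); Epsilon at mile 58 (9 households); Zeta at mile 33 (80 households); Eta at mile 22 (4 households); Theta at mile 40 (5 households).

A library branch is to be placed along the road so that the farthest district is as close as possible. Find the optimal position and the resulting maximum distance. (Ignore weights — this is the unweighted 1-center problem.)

The 1-center on a line is the midpoint of the two extreme points: leftmost at 22, rightmost at 58.
Optimal location = (22 + 58)/2 = 40; maximum distance = (58 − 22)/2 = 18.

location 40, max distance 18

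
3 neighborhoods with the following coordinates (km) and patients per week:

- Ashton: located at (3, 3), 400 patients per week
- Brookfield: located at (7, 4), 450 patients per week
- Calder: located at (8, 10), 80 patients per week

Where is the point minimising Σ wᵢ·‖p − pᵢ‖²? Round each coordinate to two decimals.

(5.37, 4.09)

The minimiser of Σwᵢ‖p−pᵢ‖² is the weighted centroid p* = (Σwᵢpᵢ)/(Σwᵢ).
Σwᵢ = 930.
Σwᵢxᵢ = 400·3 + 450·7 + 80·8 = 4990.
Σwᵢyᵢ = 400·3 + 450·4 + 80·10 = 3800.
x* = 4990/930 = 5.37, y* = 3800/930 = 4.09.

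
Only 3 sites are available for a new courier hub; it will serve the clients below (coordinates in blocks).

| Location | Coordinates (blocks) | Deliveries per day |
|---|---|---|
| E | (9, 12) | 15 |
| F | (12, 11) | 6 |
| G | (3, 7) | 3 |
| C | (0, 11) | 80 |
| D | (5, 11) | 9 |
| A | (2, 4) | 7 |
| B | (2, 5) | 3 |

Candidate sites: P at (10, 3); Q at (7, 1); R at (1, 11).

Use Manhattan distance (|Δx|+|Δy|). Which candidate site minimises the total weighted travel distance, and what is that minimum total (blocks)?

Total weighted distance at each candidate:
  P (10, 3): total = 1893
  Q (7, 1): total = 1866
  R (1, 11): total = 412
Minimum is at R with total 412 blocks.

R, total 412 blocks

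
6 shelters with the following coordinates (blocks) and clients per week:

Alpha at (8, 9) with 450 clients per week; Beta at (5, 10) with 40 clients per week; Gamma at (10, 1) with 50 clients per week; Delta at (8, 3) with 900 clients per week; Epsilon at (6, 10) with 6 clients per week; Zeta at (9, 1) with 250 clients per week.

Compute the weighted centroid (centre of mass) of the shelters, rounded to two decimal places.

(8.13, 4.43)

The minimiser of Σwᵢ‖p−pᵢ‖² is the weighted centroid p* = (Σwᵢpᵢ)/(Σwᵢ).
Σwᵢ = 1696.
Σwᵢxᵢ = 450·8 + 40·5 + 50·10 + 900·8 + 6·6 + 250·9 = 13786.
Σwᵢyᵢ = 450·9 + 40·10 + 50·1 + 900·3 + 6·10 + 250·1 = 7510.
x* = 13786/1696 = 8.13, y* = 7510/1696 = 4.43.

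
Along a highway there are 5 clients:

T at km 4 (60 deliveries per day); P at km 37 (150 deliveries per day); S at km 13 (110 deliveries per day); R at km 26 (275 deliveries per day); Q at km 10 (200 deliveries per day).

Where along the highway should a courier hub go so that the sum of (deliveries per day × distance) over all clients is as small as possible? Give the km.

x = 26

For a sum of weighted absolute distances on a line, the optimum is the weighted median (not the mean). Total weight W = 795; half-weight = 397.5.
Sort by position and accumulate weight:
  km 4 (T, w=60) → cum 60
  km 10 (Q, w=200) → cum 260
  km 13 (S, w=110) → cum 370
  km 26 (R, w=275) → cum 645  ≥ 397.5 → median here
  km 37 (P, w=150) → cum 795
Optimal location: km 26.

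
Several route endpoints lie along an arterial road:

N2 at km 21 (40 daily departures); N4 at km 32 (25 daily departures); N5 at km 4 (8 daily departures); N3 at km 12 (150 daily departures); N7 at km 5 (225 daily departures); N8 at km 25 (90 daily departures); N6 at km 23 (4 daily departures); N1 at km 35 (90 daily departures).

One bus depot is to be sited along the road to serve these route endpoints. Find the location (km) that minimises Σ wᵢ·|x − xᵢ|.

x = 12

For a sum of weighted absolute distances on a line, the optimum is the weighted median (not the mean). Total weight W = 632; half-weight = 316.
Sort by position and accumulate weight:
  km 4 (N5, w=8) → cum 8
  km 5 (N7, w=225) → cum 233
  km 12 (N3, w=150) → cum 383  ≥ 316 → median here
  km 21 (N2, w=40) → cum 423
  km 23 (N6, w=4) → cum 427
  km 25 (N8, w=90) → cum 517
  km 32 (N4, w=25) → cum 542
  km 35 (N1, w=90) → cum 632
Optimal location: km 12.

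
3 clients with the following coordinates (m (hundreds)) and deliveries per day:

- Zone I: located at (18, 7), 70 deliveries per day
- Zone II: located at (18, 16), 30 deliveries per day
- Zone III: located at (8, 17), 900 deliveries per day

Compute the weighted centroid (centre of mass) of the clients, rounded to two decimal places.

(9.00, 16.27)

The minimiser of Σwᵢ‖p−pᵢ‖² is the weighted centroid p* = (Σwᵢpᵢ)/(Σwᵢ).
Σwᵢ = 1000.
Σwᵢxᵢ = 70·18 + 30·18 + 900·8 = 9000.
Σwᵢyᵢ = 70·7 + 30·16 + 900·17 = 16270.
x* = 9000/1000 = 9.00, y* = 16270/1000 = 16.27.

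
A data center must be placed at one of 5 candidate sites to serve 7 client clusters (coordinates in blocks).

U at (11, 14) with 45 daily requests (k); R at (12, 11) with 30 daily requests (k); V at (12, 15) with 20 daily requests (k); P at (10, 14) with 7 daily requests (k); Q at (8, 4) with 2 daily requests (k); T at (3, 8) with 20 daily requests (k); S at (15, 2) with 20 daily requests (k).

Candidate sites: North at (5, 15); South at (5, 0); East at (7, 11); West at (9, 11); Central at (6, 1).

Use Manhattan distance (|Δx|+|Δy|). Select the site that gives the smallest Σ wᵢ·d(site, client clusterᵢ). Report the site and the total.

Total weighted distance at each candidate:
  North (5, 15): total = 1495
  South (5, 0): total = 2467
  East (7, 11): total = 1183
  West (9, 11): total = 979
  Central (6, 1): total = 2219
Minimum is at West with total 979 blocks.

West, total 979 blocks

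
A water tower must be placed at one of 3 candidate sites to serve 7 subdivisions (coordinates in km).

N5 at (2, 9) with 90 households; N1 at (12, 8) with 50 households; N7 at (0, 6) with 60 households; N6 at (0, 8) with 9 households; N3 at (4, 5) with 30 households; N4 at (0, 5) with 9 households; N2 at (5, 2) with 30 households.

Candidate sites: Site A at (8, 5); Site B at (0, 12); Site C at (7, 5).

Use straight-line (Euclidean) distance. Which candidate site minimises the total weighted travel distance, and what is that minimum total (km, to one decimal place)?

Site C, total 1621.8 km

Total weighted distance at each candidate:
  Site A (8, 5): total = 1778.9
  Site B (0, 12): total = 1993.2
  Site C (7, 5): total = 1621.8
Minimum is at Site C with total 1621.8 km.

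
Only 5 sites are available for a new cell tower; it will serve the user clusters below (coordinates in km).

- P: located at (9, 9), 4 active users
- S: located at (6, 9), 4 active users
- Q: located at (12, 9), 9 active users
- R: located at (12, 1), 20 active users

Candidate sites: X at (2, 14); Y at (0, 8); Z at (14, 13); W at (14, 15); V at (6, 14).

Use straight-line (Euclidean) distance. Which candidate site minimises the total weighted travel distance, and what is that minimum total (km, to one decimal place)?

Z, total 344.9 km

Total weighted distance at each candidate:
  X (2, 14): total = 488.7
  Y (0, 8): total = 446.8
  Z (14, 13): total = 344.9
  W (14, 15): total = 411.0
  V (6, 14): total = 400.0
Minimum is at Z with total 344.9 km.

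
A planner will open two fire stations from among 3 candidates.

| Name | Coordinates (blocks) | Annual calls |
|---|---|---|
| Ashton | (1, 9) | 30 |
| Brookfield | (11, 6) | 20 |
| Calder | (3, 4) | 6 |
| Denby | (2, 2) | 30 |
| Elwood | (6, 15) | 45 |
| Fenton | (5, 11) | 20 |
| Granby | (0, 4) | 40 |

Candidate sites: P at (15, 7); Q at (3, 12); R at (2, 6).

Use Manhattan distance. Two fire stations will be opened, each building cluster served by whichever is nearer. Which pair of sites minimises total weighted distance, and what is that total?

Evaluate every pair (each demand assigned to the nearer of the two):
  {Q, R}: total = 928
  {P, R}: total = 1263
  {P, Q}: total = 1398
Best pair: {Q, R} with total 928.

{Q, R}, total 928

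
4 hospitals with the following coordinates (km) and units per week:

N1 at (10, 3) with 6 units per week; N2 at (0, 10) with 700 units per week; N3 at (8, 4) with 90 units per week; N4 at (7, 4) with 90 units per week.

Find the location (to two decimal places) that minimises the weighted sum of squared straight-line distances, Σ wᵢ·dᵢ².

(1.59, 8.73)

The minimiser of Σwᵢ‖p−pᵢ‖² is the weighted centroid p* = (Σwᵢpᵢ)/(Σwᵢ).
Σwᵢ = 886.
Σwᵢxᵢ = 6·10 + 700·0 + 90·8 + 90·7 = 1410.
Σwᵢyᵢ = 6·3 + 700·10 + 90·4 + 90·4 = 7738.
x* = 1410/886 = 1.59, y* = 7738/886 = 8.73.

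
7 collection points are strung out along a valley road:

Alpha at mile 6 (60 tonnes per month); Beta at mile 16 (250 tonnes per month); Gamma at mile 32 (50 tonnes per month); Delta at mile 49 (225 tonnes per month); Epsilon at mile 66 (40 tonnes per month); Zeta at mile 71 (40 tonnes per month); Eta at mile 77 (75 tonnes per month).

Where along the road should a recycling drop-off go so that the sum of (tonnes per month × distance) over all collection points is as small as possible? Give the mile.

For a sum of weighted absolute distances on a line, the optimum is the weighted median (not the mean). Total weight W = 740; half-weight = 370.
Sort by position and accumulate weight:
  mile 6 (Alpha, w=60) → cum 60
  mile 16 (Beta, w=250) → cum 310
  mile 32 (Gamma, w=50) → cum 360
  mile 49 (Delta, w=225) → cum 585  ≥ 370 → median here
  mile 66 (Epsilon, w=40) → cum 625
  mile 71 (Zeta, w=40) → cum 665
  mile 77 (Eta, w=75) → cum 740
Optimal location: mile 49.

x = 49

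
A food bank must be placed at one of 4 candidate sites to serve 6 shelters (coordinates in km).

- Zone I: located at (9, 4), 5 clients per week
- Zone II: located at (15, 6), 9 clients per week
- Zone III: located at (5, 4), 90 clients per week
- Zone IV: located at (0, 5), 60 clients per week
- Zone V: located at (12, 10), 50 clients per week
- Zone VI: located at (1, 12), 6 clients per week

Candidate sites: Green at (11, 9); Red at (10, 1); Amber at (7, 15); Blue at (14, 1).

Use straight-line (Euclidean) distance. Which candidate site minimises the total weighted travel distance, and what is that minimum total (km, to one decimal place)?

Green, total 1610.5 km

Total weighted distance at each candidate:
  Green (11, 9): total = 1610.5
  Red (10, 1): total = 1796.7
  Amber (7, 15): total = 2296.7
  Blue (14, 1): total = 2365.6
Minimum is at Green with total 1610.5 km.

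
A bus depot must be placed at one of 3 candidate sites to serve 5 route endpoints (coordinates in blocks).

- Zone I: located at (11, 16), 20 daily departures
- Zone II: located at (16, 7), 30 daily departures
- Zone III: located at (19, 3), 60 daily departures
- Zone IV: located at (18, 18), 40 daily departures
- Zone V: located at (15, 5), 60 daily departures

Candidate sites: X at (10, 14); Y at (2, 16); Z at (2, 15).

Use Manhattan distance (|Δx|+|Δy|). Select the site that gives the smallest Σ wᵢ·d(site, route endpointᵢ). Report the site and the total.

Total weighted distance at each candidate:
  X (10, 14): total = 2970
  Y (2, 16): total = 4830
  Z (2, 15): total = 4740
Minimum is at X with total 2970 blocks.

X, total 2970 blocks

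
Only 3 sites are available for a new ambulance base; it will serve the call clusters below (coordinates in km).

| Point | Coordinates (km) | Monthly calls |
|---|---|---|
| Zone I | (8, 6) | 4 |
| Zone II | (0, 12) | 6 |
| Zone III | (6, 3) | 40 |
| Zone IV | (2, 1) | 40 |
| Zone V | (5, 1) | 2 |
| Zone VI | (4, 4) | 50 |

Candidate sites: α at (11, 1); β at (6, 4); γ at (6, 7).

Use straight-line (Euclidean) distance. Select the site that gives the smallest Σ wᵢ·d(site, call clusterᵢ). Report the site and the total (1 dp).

Total weighted distance at each candidate:
  α (11, 1): total = 1084.9
  β (6, 4): total = 417.6
  γ (6, 7): total = 696.7
Minimum is at β with total 417.6 km.

β, total 417.6 km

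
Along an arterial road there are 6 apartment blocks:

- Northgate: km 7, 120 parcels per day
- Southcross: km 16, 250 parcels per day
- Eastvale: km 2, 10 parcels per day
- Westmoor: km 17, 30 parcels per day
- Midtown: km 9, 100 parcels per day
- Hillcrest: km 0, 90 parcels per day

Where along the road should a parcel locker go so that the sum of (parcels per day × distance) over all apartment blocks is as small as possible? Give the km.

For a sum of weighted absolute distances on a line, the optimum is the weighted median (not the mean). Total weight W = 600; half-weight = 300.
Sort by position and accumulate weight:
  km 0 (Hillcrest, w=90) → cum 90
  km 2 (Eastvale, w=10) → cum 100
  km 7 (Northgate, w=120) → cum 220
  km 9 (Midtown, w=100) → cum 320  ≥ 300 → median here
  km 16 (Southcross, w=250) → cum 570
  km 17 (Westmoor, w=30) → cum 600
Optimal location: km 9.

x = 9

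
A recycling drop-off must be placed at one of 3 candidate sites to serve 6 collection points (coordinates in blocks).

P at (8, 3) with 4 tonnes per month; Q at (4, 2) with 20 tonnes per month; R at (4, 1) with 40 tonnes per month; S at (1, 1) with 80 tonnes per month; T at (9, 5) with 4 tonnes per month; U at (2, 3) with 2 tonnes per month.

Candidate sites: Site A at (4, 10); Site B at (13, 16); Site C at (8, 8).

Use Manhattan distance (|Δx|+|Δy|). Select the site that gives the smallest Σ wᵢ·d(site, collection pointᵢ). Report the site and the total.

Site A, total 1582 blocks

Total weighted distance at each candidate:
  Site A (4, 10): total = 1582
  Site B (13, 16): total = 3760
  Site C (8, 8): total = 1818
Minimum is at Site A with total 1582 blocks.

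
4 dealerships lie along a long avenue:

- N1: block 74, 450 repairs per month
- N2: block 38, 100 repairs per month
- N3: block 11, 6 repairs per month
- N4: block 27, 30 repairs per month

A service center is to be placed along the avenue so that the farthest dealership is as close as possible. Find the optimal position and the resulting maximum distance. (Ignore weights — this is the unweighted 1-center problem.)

The 1-center on a line is the midpoint of the two extreme points: leftmost at 11, rightmost at 74.
Optimal location = (11 + 74)/2 = 42.5; maximum distance = (74 − 11)/2 = 31.5.

location 42.5, max distance 31.5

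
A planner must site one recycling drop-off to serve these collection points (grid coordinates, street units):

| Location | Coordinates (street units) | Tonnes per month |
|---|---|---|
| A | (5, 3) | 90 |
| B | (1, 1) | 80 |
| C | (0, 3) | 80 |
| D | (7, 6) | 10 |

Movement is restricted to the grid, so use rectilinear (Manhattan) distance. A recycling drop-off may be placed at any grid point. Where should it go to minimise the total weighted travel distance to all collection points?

Manhattan distance separates: Σwᵢ(|x−xᵢ|+|y−yᵢ|) = Σwᵢ|x−xᵢ| + Σwᵢ|y−yᵢ|, so x and y are optimised independently as 1-D weighted medians.
Total weight W = 260; half = 130.
x-coordinate, sorted with cumulative weight:
  x=0 (C, w=80) cum 80
  x=1 (B, w=80) cum 160  ← median
  x=5 (A, w=90) cum 250
  x=7 (D, w=10) cum 260
⇒ x* = 1
y-coordinate, sorted with cumulative weight:
  y=1 (B, w=80) cum 80
  y=3 (A, w=90) cum 170  ← median
  y=3 (C, w=80) cum 250
  y=6 (D, w=10) cum 260
⇒ y* = 3

(1, 3)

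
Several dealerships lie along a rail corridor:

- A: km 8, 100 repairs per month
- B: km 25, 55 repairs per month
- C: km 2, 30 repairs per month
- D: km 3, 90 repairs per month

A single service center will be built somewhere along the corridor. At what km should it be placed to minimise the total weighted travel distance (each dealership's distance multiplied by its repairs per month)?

For a sum of weighted absolute distances on a line, the optimum is the weighted median (not the mean). Total weight W = 275; half-weight = 137.5.
Sort by position and accumulate weight:
  km 2 (C, w=30) → cum 30
  km 3 (D, w=90) → cum 120
  km 8 (A, w=100) → cum 220  ≥ 137.5 → median here
  km 25 (B, w=55) → cum 275
Optimal location: km 8.

x = 8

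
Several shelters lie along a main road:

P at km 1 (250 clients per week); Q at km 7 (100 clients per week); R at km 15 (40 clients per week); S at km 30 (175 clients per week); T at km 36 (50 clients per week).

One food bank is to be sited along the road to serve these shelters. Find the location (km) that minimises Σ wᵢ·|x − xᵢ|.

x = 7

For a sum of weighted absolute distances on a line, the optimum is the weighted median (not the mean). Total weight W = 615; half-weight = 307.5.
Sort by position and accumulate weight:
  km 1 (P, w=250) → cum 250
  km 7 (Q, w=100) → cum 350  ≥ 307.5 → median here
  km 15 (R, w=40) → cum 390
  km 30 (S, w=175) → cum 565
  km 36 (T, w=50) → cum 615
Optimal location: km 7.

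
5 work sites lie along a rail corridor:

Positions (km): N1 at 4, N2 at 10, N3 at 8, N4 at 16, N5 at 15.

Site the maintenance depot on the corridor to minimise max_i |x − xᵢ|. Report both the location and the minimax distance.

The 1-center on a line is the midpoint of the two extreme points: leftmost at 4, rightmost at 16.
Optimal location = (4 + 16)/2 = 10; maximum distance = (16 − 4)/2 = 6.

location 10, max distance 6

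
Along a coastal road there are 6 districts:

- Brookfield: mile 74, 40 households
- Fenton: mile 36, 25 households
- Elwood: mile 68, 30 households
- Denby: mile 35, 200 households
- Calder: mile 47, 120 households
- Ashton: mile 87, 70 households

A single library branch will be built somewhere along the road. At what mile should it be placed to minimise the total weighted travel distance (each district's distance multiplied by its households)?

For a sum of weighted absolute distances on a line, the optimum is the weighted median (not the mean). Total weight W = 485; half-weight = 242.5.
Sort by position and accumulate weight:
  mile 35 (Denby, w=200) → cum 200
  mile 36 (Fenton, w=25) → cum 225
  mile 47 (Calder, w=120) → cum 345  ≥ 242.5 → median here
  mile 68 (Elwood, w=30) → cum 375
  mile 74 (Brookfield, w=40) → cum 415
  mile 87 (Ashton, w=70) → cum 485
Optimal location: mile 47.

x = 47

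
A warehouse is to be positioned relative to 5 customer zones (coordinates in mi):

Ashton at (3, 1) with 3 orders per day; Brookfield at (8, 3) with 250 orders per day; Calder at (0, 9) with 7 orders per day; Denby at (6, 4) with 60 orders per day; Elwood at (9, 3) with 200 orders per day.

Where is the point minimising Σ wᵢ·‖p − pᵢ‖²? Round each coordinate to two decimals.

(8.02, 3.18)

The minimiser of Σwᵢ‖p−pᵢ‖² is the weighted centroid p* = (Σwᵢpᵢ)/(Σwᵢ).
Σwᵢ = 520.
Σwᵢxᵢ = 3·3 + 250·8 + 7·0 + 60·6 + 200·9 = 4169.
Σwᵢyᵢ = 3·1 + 250·3 + 7·9 + 60·4 + 200·3 = 1656.
x* = 4169/520 = 8.02, y* = 1656/520 = 3.18.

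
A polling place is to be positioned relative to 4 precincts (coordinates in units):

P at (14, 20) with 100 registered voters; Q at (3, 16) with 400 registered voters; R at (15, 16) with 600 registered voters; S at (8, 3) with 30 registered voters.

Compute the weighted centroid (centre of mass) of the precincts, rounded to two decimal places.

(10.48, 16.01)

The minimiser of Σwᵢ‖p−pᵢ‖² is the weighted centroid p* = (Σwᵢpᵢ)/(Σwᵢ).
Σwᵢ = 1130.
Σwᵢxᵢ = 100·14 + 400·3 + 600·15 + 30·8 = 11840.
Σwᵢyᵢ = 100·20 + 400·16 + 600·16 + 30·3 = 18090.
x* = 11840/1130 = 10.48, y* = 18090/1130 = 16.01.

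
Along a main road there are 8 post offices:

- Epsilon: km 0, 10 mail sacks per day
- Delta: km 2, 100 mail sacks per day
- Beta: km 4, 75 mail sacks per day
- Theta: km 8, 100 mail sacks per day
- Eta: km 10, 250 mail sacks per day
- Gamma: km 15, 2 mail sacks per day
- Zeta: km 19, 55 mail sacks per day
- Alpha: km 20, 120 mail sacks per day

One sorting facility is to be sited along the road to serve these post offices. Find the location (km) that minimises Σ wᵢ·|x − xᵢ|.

For a sum of weighted absolute distances on a line, the optimum is the weighted median (not the mean). Total weight W = 712; half-weight = 356.
Sort by position and accumulate weight:
  km 0 (Epsilon, w=10) → cum 10
  km 2 (Delta, w=100) → cum 110
  km 4 (Beta, w=75) → cum 185
  km 8 (Theta, w=100) → cum 285
  km 10 (Eta, w=250) → cum 535  ≥ 356 → median here
  km 15 (Gamma, w=2) → cum 537
  km 19 (Zeta, w=55) → cum 592
  km 20 (Alpha, w=120) → cum 712
Optimal location: km 10.

x = 10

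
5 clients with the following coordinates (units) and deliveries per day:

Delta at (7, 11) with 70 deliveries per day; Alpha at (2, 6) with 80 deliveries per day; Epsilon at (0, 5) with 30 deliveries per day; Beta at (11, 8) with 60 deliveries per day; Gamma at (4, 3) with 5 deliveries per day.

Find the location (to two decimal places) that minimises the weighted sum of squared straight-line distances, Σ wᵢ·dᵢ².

The minimiser of Σwᵢ‖p−pᵢ‖² is the weighted centroid p* = (Σwᵢpᵢ)/(Σwᵢ).
Σwᵢ = 245.
Σwᵢxᵢ = 70·7 + 80·2 + 30·0 + 60·11 + 5·4 = 1330.
Σwᵢyᵢ = 70·11 + 80·6 + 30·5 + 60·8 + 5·3 = 1895.
x* = 1330/245 = 5.43, y* = 1895/245 = 7.73.

(5.43, 7.73)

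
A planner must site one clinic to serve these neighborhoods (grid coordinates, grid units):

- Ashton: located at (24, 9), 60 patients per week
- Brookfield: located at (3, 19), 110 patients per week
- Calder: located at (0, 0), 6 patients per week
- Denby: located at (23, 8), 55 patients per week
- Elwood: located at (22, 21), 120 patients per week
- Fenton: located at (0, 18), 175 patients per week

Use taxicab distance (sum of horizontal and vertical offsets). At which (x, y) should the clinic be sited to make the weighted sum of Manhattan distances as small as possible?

(3, 18)

Manhattan distance separates: Σwᵢ(|x−xᵢ|+|y−yᵢ|) = Σwᵢ|x−xᵢ| + Σwᵢ|y−yᵢ|, so x and y are optimised independently as 1-D weighted medians.
Total weight W = 526; half = 263.
x-coordinate, sorted with cumulative weight:
  x=0 (Calder, w=6) cum 6
  x=0 (Fenton, w=175) cum 181
  x=3 (Brookfield, w=110) cum 291  ← median
  x=22 (Elwood, w=120) cum 411
  x=23 (Denby, w=55) cum 466
  x=24 (Ashton, w=60) cum 526
⇒ x* = 3
y-coordinate, sorted with cumulative weight:
  y=0 (Calder, w=6) cum 6
  y=8 (Denby, w=55) cum 61
  y=9 (Ashton, w=60) cum 121
  y=18 (Fenton, w=175) cum 296  ← median
  y=19 (Brookfield, w=110) cum 406
  y=21 (Elwood, w=120) cum 526
⇒ y* = 18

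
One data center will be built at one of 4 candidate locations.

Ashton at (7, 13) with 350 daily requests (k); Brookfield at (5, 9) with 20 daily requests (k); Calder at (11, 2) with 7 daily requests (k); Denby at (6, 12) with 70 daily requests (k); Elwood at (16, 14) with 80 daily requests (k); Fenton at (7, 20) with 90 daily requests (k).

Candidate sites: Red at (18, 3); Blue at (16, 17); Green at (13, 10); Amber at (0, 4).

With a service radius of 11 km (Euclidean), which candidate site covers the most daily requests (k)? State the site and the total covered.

Coverage radius r = 11 km; a point is covered iff (Δx)²+(Δy)² ≤ 11² = 121.
  Red (18, 3): covers {Calder} → 7
  Blue (16, 17): covers {Ashton, Elwood, Fenton} → 520
  Green (13, 10): covers {Ashton, Brookfield, Calder, Denby, Elwood} → 527
  Amber (0, 4): covers {Brookfield, Denby} → 90
Maximum coverage at Green: 527 daily requests (k).

Green, covering 527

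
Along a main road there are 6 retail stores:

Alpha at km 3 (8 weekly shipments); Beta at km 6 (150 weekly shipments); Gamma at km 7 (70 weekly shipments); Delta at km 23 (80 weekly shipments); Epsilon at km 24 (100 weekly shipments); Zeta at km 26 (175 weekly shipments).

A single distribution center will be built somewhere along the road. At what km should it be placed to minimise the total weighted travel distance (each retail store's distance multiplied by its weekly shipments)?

For a sum of weighted absolute distances on a line, the optimum is the weighted median (not the mean). Total weight W = 583; half-weight = 291.5.
Sort by position and accumulate weight:
  km 3 (Alpha, w=8) → cum 8
  km 6 (Beta, w=150) → cum 158
  km 7 (Gamma, w=70) → cum 228
  km 23 (Delta, w=80) → cum 308  ≥ 291.5 → median here
  km 24 (Epsilon, w=100) → cum 408
  km 26 (Zeta, w=175) → cum 583
Optimal location: km 23.

x = 23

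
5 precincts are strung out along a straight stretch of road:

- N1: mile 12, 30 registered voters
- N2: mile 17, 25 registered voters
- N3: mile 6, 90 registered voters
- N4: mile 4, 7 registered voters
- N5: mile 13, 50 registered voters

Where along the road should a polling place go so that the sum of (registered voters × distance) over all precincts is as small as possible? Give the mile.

For a sum of weighted absolute distances on a line, the optimum is the weighted median (not the mean). Total weight W = 202; half-weight = 101.
Sort by position and accumulate weight:
  mile 4 (N4, w=7) → cum 7
  mile 6 (N3, w=90) → cum 97
  mile 12 (N1, w=30) → cum 127  ≥ 101 → median here
  mile 13 (N5, w=50) → cum 177
  mile 17 (N2, w=25) → cum 202
Optimal location: mile 12.

x = 12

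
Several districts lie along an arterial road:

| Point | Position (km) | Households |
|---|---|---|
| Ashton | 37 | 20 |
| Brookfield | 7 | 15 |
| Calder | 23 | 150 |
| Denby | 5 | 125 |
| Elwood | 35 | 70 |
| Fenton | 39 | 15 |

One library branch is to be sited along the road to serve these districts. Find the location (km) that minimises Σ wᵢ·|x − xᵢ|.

For a sum of weighted absolute distances on a line, the optimum is the weighted median (not the mean). Total weight W = 395; half-weight = 197.5.
Sort by position and accumulate weight:
  km 5 (Denby, w=125) → cum 125
  km 7 (Brookfield, w=15) → cum 140
  km 23 (Calder, w=150) → cum 290  ≥ 197.5 → median here
  km 35 (Elwood, w=70) → cum 360
  km 37 (Ashton, w=20) → cum 380
  km 39 (Fenton, w=15) → cum 395
Optimal location: km 23.

x = 23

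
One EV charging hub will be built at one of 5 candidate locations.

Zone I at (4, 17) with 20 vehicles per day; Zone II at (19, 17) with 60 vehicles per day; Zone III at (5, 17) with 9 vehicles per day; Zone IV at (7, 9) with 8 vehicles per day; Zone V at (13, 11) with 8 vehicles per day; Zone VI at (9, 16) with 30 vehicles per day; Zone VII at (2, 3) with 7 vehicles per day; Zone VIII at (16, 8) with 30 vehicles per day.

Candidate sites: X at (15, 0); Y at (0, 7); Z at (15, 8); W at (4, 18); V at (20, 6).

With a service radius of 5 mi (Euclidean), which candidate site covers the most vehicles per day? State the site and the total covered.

Coverage radius r = 5 mi; a point is covered iff (Δx)²+(Δy)² ≤ 5² = 25.
  X (15, 0): covers {none} → 0
  Y (0, 7): covers {Zone VII} → 7
  Z (15, 8): covers {Zone V, Zone VIII} → 38
  W (4, 18): covers {Zone I, Zone III} → 29
  V (20, 6): covers {Zone VIII} → 30
Maximum coverage at Z: 38 vehicles per day.

Z, covering 38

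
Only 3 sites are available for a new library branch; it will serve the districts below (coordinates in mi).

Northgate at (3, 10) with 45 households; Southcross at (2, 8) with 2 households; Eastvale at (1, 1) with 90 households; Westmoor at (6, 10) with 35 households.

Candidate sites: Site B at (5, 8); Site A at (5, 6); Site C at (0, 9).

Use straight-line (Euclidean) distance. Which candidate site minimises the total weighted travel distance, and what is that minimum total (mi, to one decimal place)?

Total weighted distance at each candidate:
  Site B (5, 8): total = 937.1
  Site A (5, 6): total = 929.0
  Site C (0, 9): total = 1085.3
Minimum is at Site A with total 929.0 mi.

Site A, total 929.0 mi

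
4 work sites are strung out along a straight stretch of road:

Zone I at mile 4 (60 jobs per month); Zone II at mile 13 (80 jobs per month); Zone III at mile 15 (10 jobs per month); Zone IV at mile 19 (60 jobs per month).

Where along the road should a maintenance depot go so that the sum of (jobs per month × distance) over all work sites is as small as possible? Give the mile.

For a sum of weighted absolute distances on a line, the optimum is the weighted median (not the mean). Total weight W = 210; half-weight = 105.
Sort by position and accumulate weight:
  mile 4 (Zone I, w=60) → cum 60
  mile 13 (Zone II, w=80) → cum 140  ≥ 105 → median here
  mile 15 (Zone III, w=10) → cum 150
  mile 19 (Zone IV, w=60) → cum 210
Optimal location: mile 13.

x = 13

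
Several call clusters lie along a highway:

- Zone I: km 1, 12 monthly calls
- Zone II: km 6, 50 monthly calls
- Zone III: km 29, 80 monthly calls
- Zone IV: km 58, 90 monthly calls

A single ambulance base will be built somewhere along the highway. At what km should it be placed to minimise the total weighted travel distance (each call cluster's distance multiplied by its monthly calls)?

x = 29

For a sum of weighted absolute distances on a line, the optimum is the weighted median (not the mean). Total weight W = 232; half-weight = 116.
Sort by position and accumulate weight:
  km 1 (Zone I, w=12) → cum 12
  km 6 (Zone II, w=50) → cum 62
  km 29 (Zone III, w=80) → cum 142  ≥ 116 → median here
  km 58 (Zone IV, w=90) → cum 232
Optimal location: km 29.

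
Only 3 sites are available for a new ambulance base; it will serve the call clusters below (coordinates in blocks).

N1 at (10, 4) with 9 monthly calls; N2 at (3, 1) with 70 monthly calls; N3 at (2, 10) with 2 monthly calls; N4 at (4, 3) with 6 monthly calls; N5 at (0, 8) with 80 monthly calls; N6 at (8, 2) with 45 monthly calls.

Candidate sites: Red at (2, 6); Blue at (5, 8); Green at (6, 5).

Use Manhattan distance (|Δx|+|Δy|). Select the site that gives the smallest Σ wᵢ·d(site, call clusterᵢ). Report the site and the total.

Total weighted distance at each candidate:
  Red (2, 6): total = 1318
  Blue (5, 8): total = 1562
  Green (6, 5): total = 1522
Minimum is at Red with total 1318 blocks.

Red, total 1318 blocks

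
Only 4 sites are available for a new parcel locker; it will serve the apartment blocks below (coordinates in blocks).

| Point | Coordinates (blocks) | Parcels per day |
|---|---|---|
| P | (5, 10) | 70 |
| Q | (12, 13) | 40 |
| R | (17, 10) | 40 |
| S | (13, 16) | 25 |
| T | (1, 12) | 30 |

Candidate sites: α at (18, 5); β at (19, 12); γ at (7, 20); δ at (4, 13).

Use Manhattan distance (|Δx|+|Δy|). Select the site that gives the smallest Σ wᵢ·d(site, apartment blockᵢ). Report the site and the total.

δ, total 1660 blocks

Total weighted distance at each candidate:
  α (18, 5): total = 3180
  β (19, 12): total = 2390
  γ (7, 20): total = 2790
  δ (4, 13): total = 1660
Minimum is at δ with total 1660 blocks.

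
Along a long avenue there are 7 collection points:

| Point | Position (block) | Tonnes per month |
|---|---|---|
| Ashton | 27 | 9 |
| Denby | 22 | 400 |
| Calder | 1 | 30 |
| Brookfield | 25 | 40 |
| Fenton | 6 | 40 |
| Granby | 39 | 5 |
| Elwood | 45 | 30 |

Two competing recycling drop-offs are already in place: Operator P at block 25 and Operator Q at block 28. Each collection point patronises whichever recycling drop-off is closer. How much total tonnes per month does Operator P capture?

510

The indifferent point is the midpoint (25+28)/2 = 26.5; collection points left of it (closer to Operator P at 25) go to Operator P, those right go to Operator Q.
  Calder at 1 (w=30) → Operator P
  Fenton at 6 (w=40) → Operator P
  Denby at 22 (w=400) → Operator P
  Brookfield at 25 (w=40) → Operator P
  Ashton at 27 (w=9) → Operator Q
  Granby at 39 (w=5) → Operator Q
  Elwood at 45 (w=30) → Operator Q
Operator P captures 510; Operator Q captures 44.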